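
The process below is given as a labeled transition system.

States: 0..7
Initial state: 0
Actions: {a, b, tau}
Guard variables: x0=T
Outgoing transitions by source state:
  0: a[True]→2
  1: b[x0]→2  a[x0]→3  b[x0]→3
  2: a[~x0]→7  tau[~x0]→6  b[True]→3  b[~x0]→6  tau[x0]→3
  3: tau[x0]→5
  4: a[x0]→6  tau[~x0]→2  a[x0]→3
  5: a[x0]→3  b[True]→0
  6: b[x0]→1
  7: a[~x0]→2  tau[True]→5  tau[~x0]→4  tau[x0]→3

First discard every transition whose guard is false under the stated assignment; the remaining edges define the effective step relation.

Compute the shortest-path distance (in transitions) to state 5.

Answer: 3

Working:
Layered search for 5:
  Layer 0: {0}
  Layer 1: {2}
  Layer 2: {3}
  Layer 3: {5}
depth(5)=3, e.g. a·b·tau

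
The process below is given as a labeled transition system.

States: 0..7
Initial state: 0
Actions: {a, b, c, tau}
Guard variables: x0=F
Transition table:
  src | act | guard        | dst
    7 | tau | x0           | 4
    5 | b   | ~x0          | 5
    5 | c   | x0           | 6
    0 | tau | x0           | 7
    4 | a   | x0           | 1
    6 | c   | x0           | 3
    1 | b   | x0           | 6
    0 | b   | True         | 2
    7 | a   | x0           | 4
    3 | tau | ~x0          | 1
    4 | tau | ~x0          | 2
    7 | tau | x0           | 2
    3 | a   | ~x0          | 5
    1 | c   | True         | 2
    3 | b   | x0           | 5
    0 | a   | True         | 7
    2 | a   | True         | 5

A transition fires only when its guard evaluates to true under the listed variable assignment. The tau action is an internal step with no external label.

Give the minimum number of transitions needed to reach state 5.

Breadth-first toward 5:
  depth 0: {0}
  depth 1: {2,7}
  depth 2: {5}
depth(5)=2, e.g. b·a

Answer: 2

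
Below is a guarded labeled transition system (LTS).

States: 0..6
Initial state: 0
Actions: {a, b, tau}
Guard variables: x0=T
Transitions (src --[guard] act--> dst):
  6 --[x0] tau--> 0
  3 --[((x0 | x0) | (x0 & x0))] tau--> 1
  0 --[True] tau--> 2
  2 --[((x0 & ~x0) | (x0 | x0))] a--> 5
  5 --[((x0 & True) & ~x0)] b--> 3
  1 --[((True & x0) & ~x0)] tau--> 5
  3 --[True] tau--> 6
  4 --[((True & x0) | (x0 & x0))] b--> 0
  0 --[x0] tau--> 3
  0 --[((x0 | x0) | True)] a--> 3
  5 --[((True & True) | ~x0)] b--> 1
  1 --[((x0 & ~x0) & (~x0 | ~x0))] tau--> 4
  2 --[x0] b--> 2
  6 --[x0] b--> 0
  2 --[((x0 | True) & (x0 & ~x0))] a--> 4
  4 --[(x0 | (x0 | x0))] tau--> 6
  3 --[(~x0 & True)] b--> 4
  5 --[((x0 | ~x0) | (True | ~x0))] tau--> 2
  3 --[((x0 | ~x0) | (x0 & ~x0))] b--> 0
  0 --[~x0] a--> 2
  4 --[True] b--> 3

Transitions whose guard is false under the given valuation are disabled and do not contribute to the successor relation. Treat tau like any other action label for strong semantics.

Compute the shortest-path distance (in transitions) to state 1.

Layered search for 1:
  Layer 0: {0}
  Layer 1: {2,3}
  Layer 2: {1,5,6}
first hit 1 at d=2 via a·tau

Answer: 2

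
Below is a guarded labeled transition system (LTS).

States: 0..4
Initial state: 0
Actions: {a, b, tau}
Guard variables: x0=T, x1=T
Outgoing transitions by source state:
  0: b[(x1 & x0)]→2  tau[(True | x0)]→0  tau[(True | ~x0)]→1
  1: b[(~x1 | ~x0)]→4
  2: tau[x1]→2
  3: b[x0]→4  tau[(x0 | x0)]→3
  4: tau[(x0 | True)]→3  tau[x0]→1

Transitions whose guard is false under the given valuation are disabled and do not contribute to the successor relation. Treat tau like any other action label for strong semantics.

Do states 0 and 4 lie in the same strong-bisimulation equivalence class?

Refine partition for ~:
  round 0: {{0,1,2,3,4}}
  round 1: {{0,3},{1},{2,4}}
  round 2: {{0},{1},{2},{3},{4}}
stable after 3 split(s): 5 block(s)
[0]={0}  [4]={4}

Answer: NOT BISIMILAR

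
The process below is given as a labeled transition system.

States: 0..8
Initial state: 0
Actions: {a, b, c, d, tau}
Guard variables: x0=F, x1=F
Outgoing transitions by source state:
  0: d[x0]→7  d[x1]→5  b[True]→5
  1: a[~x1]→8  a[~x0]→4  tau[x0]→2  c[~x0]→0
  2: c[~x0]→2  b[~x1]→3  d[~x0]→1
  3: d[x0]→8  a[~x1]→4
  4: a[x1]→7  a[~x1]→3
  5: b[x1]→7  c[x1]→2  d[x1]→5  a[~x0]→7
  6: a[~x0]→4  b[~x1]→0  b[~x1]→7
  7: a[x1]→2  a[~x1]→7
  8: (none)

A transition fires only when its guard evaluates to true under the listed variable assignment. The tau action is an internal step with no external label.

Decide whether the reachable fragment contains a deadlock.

Answer: DEADLOCK-FREE

Working:
Reach set: {0,5,7}
  0: b→5  [deg 1]
  5: a→7  [deg 1]
  7: a→7  [deg 1]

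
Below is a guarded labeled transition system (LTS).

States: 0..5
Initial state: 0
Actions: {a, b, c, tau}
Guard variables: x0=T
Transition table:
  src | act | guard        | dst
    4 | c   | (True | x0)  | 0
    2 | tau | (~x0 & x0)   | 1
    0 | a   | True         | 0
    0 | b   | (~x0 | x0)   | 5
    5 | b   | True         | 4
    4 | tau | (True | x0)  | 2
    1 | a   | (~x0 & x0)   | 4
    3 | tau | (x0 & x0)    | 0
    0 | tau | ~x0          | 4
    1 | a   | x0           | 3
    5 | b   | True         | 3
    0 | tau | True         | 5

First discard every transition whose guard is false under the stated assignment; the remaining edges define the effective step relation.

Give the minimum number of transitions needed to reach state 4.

Answer: 2

Trace:
Breadth-first toward 4:
  depth 0: {0}
  depth 1: {5}
  depth 2: {3,4}
first hit 4 at d=2 via b·b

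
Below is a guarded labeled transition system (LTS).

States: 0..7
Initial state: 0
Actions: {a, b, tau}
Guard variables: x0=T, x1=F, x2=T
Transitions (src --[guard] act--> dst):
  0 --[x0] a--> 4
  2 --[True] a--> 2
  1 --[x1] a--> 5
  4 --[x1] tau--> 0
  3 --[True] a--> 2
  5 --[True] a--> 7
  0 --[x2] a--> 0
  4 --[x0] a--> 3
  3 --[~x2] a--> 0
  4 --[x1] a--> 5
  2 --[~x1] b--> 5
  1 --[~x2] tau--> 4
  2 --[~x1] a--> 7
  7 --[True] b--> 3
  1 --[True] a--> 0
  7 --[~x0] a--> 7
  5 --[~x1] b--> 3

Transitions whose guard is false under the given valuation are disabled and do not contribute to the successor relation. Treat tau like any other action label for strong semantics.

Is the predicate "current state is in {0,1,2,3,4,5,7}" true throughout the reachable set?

Safe = {0,1,2,3,4,5,7}
Reachable = {0,2,3,4,5,7}
  0: safe
  2: safe
  3: safe
  4: safe
  5: safe
  7: safe

Answer: INVARIANT HOLDS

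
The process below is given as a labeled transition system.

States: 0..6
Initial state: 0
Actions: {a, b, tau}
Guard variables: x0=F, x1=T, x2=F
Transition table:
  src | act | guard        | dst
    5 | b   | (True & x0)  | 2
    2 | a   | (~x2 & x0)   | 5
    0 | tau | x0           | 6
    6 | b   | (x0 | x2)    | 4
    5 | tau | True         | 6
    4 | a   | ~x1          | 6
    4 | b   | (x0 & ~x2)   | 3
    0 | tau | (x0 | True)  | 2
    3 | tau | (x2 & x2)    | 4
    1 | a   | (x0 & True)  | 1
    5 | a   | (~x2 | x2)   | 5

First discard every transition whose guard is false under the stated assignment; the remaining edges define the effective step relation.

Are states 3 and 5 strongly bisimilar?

Bisimulation quotient by refinement:
  round 0: {{0,1,2,3,4,5,6}}
  round 1: {{0},{1,2,3,4,6},{5}}
3 equivalence class(es) (converged in 2)
class of 3: {1,2,3,4,6}; class of 5: {5}

Answer: NOT BISIMILAR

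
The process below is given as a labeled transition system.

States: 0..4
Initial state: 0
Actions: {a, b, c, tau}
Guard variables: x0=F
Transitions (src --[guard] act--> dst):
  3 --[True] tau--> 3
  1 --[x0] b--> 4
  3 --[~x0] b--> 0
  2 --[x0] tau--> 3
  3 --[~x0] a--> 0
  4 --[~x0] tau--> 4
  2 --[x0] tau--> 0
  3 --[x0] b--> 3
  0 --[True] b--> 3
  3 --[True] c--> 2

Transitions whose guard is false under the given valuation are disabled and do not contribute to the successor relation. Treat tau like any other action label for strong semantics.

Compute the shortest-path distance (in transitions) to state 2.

Answer: 2

Working:
Layered search for 2:
  depth 0: {0}
  depth 1: {3}
  depth 2: {2}
depth(2)=2, e.g. b·c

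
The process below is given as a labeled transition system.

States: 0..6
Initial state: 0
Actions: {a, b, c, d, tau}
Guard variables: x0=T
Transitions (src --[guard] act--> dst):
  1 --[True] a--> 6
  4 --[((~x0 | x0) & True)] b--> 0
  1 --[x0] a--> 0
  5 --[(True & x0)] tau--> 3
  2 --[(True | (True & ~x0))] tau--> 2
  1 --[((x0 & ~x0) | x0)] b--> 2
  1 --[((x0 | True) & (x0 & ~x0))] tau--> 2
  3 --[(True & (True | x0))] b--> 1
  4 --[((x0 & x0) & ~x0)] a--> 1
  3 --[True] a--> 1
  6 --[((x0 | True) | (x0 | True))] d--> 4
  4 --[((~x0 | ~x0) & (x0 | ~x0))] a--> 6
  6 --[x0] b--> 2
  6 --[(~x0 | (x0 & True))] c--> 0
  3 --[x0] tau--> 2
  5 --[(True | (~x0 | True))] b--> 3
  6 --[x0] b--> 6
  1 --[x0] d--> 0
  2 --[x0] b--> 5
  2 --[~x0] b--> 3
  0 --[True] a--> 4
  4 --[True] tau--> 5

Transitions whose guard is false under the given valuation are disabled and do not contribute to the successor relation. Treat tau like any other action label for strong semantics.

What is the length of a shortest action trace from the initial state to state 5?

Layered search for 5:
  L0 = {0}
  L1 = {4}
  L2 = {5}
depth(5)=2, e.g. a·tau

Answer: 2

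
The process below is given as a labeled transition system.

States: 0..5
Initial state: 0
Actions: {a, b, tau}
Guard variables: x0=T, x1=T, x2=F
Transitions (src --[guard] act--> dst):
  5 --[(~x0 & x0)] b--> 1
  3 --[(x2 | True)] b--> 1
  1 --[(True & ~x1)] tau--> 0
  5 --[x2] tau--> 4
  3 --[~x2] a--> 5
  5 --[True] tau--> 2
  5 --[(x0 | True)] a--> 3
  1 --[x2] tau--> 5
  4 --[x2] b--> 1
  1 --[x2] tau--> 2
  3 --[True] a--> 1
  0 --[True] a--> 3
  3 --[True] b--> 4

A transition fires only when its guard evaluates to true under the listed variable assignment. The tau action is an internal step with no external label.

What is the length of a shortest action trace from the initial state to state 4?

BFS to 4:
  L0 = {0}
  L1 = {3}
  L2 = {1,4,5}
depth(4)=2, e.g. a·b

Answer: 2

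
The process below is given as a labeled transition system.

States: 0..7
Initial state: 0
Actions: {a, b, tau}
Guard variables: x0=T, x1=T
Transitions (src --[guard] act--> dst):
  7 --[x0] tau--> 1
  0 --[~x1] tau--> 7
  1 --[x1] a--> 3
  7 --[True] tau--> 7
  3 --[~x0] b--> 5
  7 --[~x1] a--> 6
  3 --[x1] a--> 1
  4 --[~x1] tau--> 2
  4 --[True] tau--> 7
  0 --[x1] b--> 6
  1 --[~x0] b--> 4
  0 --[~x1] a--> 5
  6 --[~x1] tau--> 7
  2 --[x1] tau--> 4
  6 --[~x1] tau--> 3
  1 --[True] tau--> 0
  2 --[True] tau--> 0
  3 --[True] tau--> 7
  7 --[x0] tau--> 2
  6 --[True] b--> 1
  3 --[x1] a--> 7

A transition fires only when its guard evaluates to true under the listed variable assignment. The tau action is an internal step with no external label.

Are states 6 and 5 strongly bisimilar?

Compute ~ classes (split until stable):
  round 0: {{0,1,2,3,4,5,6,7}}
  round 1: {{0,6},{1,3},{2,4,7},{5}}
  round 2: {{0},{1},{2},{3},{4},{5},{6},{7}}
Fixed point at round 3; 8 class(es).
class of 6: {6}; class of 5: {5}

Answer: NOT BISIMILAR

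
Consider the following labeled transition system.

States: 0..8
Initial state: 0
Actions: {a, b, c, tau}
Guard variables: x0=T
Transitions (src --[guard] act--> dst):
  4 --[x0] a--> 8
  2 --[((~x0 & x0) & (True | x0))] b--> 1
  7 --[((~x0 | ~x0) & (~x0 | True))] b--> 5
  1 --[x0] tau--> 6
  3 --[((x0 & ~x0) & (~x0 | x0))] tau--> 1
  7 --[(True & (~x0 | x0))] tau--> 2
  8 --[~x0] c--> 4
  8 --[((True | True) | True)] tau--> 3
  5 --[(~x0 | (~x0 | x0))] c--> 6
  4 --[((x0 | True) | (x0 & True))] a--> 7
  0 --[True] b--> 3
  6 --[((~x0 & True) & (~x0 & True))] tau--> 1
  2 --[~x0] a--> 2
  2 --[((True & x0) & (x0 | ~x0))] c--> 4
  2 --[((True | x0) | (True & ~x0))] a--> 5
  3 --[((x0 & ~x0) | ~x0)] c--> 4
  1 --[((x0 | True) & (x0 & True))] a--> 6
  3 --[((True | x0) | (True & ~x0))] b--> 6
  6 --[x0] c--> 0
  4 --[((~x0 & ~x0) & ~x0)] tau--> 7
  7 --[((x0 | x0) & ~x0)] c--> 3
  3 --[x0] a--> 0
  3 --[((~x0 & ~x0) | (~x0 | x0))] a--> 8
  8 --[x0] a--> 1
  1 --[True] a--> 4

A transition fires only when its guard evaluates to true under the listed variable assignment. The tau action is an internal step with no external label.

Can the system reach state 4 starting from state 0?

Answer: REACHABLE

Trace:
Guard filter leaves 16 enabled edge(s).
L0 = {0}
L1 = {3}  cumulative {0,3}
L2 = {6,8}  cumulative {0,3,6,8}
L3 = {1}  cumulative {0,1,3,6,8}
L4 = {4}  cumulative {0,1,3,4,6,8}
L5 = {7}  cumulative {0,1,3,4,6,7,8}
L6 = {2}  cumulative {0,1,2,3,4,6,7,8}
L7 = {5}  cumulative {0,1,2,3,4,5,6,7,8}
Reachable = {0,1,2,3,4,5,6,7,8}
Path to 4: b·a·a·a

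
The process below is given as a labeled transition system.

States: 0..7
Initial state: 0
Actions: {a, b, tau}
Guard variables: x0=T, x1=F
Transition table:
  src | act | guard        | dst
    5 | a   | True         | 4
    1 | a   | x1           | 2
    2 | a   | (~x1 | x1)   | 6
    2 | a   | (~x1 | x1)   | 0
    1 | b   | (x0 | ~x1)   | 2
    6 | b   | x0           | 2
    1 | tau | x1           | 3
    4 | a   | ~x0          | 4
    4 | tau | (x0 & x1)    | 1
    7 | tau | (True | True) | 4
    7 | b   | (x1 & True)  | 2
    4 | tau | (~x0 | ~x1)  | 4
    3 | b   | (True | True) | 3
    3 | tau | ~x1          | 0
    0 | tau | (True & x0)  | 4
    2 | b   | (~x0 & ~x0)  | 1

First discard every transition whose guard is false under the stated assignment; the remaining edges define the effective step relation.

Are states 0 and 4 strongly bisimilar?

Answer: BISIMILAR

Working:
Refine partition for ~:
  P[0] = {{0,1,2,3,4,5,6,7}}
  P[1] = {{0,4,7},{1,6},{2,5},{3}}
  P[2] = {{0,4,7},{1,6},{2},{3},{5}}
5 equivalence class(es) (converged in 3)
0∈{0,4,7}, 4∈{0,4,7}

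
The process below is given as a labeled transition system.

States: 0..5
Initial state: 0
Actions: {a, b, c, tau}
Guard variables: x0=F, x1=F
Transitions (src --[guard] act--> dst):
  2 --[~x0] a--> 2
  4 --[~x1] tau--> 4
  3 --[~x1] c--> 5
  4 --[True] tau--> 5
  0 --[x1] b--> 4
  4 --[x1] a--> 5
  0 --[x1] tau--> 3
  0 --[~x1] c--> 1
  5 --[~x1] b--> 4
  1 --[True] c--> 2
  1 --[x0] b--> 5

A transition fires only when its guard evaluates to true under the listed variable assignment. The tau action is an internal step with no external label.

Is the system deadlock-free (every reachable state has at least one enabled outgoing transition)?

Answer: DEADLOCK-FREE

Analysis:
R = {0,1,2}
  0: c→1  [deg 1]
  1: c→2  [deg 1]
  2: a→2  [deg 1]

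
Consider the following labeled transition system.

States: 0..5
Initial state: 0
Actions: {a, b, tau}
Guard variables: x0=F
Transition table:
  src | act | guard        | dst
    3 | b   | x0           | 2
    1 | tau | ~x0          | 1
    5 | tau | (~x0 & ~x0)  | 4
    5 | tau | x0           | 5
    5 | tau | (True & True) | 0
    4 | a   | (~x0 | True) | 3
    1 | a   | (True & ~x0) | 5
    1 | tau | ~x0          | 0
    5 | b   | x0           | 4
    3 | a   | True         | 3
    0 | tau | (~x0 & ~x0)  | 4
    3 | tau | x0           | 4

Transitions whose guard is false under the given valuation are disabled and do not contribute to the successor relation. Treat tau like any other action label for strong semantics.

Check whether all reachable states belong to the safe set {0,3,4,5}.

Inv-set: {0,3,4,5}
R = {0,3,4}
  0: safe
  3: safe
  4: safe

Answer: INVARIANT HOLDS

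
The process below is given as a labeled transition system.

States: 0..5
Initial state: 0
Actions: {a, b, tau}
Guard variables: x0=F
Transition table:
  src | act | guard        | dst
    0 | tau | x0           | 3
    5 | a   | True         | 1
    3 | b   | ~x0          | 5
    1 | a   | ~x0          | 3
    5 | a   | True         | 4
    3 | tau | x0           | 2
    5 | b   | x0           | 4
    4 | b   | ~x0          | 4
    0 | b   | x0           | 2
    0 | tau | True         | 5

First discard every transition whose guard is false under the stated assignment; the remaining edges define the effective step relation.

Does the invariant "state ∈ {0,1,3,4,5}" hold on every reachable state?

Answer: INVARIANT HOLDS

Trace:
Safe = {0,1,3,4,5}
Reachable = {0,1,3,4,5}
  0: safe
  1: safe
  3: safe
  4: safe
  5: safe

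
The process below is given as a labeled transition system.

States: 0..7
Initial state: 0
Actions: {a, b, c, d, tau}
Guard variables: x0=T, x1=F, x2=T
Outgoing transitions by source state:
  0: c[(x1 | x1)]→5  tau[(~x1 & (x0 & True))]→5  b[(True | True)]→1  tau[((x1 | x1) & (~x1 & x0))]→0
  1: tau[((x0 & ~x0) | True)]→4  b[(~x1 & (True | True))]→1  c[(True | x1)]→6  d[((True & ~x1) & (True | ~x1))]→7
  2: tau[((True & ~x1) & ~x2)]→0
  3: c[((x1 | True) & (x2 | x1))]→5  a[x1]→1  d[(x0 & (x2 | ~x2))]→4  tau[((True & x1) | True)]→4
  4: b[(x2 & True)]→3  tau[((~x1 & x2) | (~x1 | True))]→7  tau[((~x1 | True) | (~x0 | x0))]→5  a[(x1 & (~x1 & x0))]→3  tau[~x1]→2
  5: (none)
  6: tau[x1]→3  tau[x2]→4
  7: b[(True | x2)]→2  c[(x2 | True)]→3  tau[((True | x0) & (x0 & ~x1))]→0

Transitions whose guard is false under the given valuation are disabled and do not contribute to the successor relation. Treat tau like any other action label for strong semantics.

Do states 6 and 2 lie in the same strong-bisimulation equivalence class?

Refine partition for ~:
  π0 = {{0,1,2,3,4,5,6,7}}
  π1 = {{0,4},{1},{2,5},{3},{6},{7}}
  π2 = {{0},{1},{2,5},{3},{4},{6},{7}}
Fixed point at round 3; 7 class(es).
6∈{6}, 2∈{2,5}

Answer: NOT BISIMILAR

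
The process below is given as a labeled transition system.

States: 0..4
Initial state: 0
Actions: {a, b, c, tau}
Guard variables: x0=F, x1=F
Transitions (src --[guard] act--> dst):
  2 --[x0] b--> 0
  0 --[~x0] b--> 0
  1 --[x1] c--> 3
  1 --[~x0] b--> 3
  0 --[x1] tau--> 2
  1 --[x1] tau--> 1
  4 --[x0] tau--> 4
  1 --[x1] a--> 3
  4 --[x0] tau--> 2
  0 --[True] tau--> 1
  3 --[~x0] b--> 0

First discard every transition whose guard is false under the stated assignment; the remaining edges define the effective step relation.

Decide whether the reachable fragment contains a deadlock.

R = {0,1,3}
  0: b→0  tau→1  [deg 2]
  1: b→3  [deg 1]
  3: b→0  [deg 1]

Answer: DEADLOCK-FREE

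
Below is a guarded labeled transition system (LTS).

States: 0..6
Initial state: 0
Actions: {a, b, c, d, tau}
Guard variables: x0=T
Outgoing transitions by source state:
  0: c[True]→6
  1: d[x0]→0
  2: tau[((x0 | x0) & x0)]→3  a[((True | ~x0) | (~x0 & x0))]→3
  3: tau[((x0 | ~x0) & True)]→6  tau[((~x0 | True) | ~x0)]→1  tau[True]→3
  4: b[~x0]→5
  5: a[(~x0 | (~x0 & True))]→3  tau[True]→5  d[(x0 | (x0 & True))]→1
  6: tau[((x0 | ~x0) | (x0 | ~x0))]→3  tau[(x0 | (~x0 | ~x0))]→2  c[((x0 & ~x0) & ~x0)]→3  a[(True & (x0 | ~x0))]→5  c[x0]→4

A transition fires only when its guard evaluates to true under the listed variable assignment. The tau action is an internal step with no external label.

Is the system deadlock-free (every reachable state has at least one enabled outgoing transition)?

Answer: DEADLOCK at state 4

Working:
Reachable = {0,1,2,3,4,5,6}
  0: c→6  [1 exit(s)]
  1: d→0  [1 exit(s)]
  2: a→3  tau→3  [2 exit(s)]
  3: tau→1  tau→3  tau→6  [3 exit(s)]
  4: ∅  [STUCK]
  5: d→1  tau→5  [2 exit(s)]
  6: a→5  c→4  tau→2  tau→3  [4 exit(s)]
Path to 4: c·c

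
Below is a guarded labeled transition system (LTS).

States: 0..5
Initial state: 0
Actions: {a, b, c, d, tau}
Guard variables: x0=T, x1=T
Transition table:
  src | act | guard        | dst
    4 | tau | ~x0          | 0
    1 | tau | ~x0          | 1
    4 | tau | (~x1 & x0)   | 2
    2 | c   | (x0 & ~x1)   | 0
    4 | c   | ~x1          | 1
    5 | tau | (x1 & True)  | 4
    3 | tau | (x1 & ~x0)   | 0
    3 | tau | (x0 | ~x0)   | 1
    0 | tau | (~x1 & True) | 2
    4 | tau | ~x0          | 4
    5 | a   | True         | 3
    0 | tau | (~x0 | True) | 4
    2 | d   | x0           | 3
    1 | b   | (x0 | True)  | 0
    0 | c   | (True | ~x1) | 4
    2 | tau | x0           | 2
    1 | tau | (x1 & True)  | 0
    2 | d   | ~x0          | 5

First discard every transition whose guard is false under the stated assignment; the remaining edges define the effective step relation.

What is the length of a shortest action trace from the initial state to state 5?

Layered search for 5:
  depth 0: {0}
  depth 1: {4}
5 never appears.

Answer: UNREACHABLE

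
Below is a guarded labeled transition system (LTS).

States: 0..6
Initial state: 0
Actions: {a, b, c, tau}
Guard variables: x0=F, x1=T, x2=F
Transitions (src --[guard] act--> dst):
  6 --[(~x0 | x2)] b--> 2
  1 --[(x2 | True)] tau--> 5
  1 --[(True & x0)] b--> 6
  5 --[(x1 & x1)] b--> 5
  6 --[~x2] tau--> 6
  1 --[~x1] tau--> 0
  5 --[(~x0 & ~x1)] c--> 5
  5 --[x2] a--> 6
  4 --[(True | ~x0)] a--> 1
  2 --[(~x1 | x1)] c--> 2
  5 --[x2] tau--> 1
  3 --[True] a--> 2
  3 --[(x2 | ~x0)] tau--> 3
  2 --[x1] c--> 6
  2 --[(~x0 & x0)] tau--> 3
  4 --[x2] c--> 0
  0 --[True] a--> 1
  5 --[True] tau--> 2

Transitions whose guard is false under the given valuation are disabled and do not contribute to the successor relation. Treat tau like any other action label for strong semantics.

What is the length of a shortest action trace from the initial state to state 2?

Layered search for 2:
  depth 0: {0}
  depth 1: {1}
  depth 2: {5}
  depth 3: {2}
2 enters at depth 3; path a·tau·tau

Answer: 3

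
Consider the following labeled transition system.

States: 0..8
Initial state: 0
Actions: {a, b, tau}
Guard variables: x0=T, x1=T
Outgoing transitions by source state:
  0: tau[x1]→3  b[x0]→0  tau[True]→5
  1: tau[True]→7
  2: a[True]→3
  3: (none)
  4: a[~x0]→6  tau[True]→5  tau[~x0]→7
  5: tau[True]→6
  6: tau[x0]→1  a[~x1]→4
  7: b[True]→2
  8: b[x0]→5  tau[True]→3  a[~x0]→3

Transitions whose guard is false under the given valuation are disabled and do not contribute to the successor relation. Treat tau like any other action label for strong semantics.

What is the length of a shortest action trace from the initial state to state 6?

Answer: 2

Trace:
BFS to 6:
  L0 = {0}
  L1 = {3,5}
  L2 = {6}
6 enters at depth 2; path tau·tau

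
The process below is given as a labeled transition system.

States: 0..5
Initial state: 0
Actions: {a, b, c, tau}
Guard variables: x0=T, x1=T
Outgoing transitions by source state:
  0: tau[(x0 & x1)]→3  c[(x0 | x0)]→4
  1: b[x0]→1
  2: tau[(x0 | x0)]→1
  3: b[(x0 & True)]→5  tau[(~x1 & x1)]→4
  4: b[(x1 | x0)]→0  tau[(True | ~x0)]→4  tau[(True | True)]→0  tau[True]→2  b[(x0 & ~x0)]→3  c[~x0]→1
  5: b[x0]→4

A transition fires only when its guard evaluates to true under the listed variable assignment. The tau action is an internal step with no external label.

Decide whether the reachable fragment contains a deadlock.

Reach set: {0,1,2,3,4,5}
  0: c→4  tau→3  [deg 2]
  1: b→1  [deg 1]
  2: tau→1  [deg 1]
  3: b→5  [deg 1]
  4: b→0  tau→0  tau→2  tau→4  [deg 4]
  5: b→4  [deg 1]

Answer: DEADLOCK-FREE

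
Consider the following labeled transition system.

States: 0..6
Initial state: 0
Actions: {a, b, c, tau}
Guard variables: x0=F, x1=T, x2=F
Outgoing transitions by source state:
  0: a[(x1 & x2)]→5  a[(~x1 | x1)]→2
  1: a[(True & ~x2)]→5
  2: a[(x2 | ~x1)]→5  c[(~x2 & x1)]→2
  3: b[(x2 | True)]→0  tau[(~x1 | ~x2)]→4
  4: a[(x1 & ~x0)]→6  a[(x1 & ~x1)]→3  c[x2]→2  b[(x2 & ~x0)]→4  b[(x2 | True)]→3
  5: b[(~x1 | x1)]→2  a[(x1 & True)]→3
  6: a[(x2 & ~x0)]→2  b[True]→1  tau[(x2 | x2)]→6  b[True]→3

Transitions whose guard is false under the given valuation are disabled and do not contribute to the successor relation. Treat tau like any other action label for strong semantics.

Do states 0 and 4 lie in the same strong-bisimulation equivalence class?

Answer: NOT BISIMILAR

Analysis:
Refine partition for ~:
  P[0] = {{0,1,2,3,4,5,6}}
  P[1] = {{0,1},{2},{3},{4,5},{6}}
  P[2] = {{0},{1},{2},{3},{4},{5},{6}}
7 equivalence class(es) (converged in 3)
[0]={0}  [4]={4}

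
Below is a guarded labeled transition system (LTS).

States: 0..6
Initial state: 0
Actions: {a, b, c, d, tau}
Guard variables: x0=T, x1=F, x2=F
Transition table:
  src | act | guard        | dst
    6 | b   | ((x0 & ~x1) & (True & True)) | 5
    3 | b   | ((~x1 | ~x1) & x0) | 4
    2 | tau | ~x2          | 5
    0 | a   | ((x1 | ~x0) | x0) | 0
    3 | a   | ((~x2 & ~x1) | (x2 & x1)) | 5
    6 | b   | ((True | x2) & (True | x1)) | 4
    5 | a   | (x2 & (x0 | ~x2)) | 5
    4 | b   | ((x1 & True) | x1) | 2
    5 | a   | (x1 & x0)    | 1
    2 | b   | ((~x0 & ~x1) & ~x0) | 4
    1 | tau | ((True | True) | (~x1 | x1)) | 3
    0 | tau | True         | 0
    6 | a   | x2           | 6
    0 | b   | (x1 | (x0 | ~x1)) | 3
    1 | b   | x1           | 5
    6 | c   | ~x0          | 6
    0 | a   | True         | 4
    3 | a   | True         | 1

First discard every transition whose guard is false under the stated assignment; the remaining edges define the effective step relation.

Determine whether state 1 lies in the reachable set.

11 transition(s) survive guard evaluation.
L0 = {0}
L1 = {3,4}  now seen {0,3,4}
L2 = {1,5}  now seen {0,1,3,4,5}
R = {0,1,3,4,5}
witness 1: b·a

Answer: REACHABLE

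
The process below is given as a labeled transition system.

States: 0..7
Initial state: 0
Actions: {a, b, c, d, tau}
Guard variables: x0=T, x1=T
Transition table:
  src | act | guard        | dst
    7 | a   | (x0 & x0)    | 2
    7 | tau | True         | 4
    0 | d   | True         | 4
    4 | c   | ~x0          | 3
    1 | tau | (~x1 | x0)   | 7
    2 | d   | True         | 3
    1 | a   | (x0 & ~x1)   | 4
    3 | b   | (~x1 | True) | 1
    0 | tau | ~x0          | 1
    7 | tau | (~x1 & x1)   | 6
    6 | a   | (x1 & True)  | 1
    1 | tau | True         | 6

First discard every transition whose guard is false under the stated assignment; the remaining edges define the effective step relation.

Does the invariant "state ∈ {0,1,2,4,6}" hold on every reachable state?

Answer: INVARIANT HOLDS

Working:
Inv-set: {0,1,2,4,6}
Reach set: {0,4}
  0: safe
  4: safe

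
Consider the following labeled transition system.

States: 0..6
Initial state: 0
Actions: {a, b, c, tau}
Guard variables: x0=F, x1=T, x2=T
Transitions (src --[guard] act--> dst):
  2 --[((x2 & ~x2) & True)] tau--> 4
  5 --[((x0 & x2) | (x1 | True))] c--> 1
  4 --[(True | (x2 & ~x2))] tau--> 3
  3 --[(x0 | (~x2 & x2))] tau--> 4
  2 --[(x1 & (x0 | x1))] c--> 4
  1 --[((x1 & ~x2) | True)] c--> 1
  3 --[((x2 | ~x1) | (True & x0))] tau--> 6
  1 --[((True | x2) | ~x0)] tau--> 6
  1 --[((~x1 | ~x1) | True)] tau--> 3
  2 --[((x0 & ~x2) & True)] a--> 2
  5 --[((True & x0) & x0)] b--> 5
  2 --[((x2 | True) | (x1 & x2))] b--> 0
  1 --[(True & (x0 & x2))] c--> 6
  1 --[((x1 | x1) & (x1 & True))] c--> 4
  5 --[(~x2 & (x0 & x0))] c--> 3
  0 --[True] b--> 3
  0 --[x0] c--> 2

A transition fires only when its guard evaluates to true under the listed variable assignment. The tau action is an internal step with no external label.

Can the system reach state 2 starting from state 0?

After dropping false guards: 10 live edges.
depth 0: {0}
depth 1: {3}  cumulative {0,3}
depth 2: {6}  cumulative {0,3,6}
Reach set: {0,3,6}

Answer: UNREACHABLE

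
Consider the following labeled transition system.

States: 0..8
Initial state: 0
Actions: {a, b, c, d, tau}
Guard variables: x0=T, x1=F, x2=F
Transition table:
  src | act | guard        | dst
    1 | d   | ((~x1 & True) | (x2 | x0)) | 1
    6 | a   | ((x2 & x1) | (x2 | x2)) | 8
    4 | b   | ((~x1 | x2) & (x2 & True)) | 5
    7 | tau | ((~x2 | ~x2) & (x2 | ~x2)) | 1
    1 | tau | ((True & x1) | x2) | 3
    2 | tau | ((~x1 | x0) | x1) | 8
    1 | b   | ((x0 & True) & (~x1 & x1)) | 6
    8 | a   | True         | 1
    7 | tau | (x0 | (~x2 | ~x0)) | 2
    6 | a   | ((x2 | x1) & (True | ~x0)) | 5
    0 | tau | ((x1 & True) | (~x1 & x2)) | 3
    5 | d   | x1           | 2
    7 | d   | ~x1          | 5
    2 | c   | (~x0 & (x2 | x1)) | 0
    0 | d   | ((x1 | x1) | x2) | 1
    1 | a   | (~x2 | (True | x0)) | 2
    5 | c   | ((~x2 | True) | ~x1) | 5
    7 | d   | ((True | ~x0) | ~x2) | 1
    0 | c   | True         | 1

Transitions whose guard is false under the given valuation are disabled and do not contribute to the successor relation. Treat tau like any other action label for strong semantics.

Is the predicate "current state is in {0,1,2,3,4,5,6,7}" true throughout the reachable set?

Allowed set {0,1,2,3,4,5,6,7}
R = {0,1,2,8}
  0: ✓
  1: ✓
  2: ✓
  8: VIOLATES
reach 8 via c·a·tau — violates

Answer: INVARIANT VIOLATED at state 8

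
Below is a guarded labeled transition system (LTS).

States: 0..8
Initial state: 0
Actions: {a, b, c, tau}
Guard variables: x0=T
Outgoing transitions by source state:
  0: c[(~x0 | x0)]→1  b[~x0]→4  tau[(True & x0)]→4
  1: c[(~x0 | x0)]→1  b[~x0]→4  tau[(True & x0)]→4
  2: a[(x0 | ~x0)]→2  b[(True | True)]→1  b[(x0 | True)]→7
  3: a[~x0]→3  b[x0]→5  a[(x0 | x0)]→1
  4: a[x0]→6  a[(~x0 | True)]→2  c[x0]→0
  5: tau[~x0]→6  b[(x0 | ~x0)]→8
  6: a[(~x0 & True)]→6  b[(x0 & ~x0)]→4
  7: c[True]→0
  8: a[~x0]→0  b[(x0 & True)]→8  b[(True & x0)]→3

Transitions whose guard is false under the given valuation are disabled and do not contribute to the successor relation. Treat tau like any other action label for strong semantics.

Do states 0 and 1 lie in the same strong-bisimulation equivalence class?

Refine partition for ~:
  π0 = {{0,1,2,3,4,5,6,7,8}}
  π1 = {{0,1},{2,3},{4},{5,8},{6},{7}}
  π2 = {{0,1},{2},{3},{4},{5},{6},{7},{8}}
8 equivalence class(es) (converged in 3)
0∈{0,1}, 1∈{0,1}

Answer: BISIMILAR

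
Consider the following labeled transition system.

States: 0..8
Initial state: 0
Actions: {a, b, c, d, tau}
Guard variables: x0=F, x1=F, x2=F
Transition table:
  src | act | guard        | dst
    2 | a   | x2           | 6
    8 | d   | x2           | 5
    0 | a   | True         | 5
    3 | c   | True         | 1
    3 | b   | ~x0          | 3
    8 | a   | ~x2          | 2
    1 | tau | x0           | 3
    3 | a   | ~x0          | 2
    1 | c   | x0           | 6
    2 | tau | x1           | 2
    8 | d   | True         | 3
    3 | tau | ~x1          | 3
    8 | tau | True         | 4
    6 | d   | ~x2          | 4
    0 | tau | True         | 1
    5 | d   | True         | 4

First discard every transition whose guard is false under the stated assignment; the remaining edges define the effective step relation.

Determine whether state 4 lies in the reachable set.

11 transition(s) survive guard evaluation.
depth 0: {0}
depth 1: {1,5}  total {0,1,5}
depth 2: {4}  total {0,1,4,5}
R = {0,1,4,5}
witness 4: a·d

Answer: REACHABLE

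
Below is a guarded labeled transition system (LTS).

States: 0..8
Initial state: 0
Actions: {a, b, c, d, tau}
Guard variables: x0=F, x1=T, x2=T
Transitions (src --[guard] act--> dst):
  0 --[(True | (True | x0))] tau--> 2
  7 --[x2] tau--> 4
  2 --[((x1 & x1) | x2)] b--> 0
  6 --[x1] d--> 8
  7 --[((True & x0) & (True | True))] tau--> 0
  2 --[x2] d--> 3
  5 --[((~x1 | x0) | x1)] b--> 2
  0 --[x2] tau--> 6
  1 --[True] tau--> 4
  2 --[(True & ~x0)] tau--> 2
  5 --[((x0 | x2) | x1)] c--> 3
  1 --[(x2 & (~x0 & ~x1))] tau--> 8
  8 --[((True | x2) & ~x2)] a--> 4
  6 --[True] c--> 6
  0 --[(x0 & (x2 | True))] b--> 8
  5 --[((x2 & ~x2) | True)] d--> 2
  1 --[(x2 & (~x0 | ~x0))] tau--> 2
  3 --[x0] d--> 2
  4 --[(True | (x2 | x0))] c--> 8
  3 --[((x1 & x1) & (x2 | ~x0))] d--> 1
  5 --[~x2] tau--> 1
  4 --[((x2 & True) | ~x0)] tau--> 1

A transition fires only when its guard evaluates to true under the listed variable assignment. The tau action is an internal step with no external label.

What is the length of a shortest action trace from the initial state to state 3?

Answer: 2

Trace:
BFS to 3:
  Layer 0: {0}
  Layer 1: {2,6}
  Layer 2: {3,8}
3 enters at depth 2; path tau·d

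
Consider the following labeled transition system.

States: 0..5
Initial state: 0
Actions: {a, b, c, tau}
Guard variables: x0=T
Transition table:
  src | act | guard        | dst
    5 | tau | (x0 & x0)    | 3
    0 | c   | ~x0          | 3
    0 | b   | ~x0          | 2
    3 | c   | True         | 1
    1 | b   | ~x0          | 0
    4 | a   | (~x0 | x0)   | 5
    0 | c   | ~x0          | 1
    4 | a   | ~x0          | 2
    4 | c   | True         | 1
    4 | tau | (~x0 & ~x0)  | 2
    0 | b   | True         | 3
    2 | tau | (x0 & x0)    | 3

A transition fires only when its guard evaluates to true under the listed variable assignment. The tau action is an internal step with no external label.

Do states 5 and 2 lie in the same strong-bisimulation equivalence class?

Compute ~ classes (split until stable):
  π0 = {{0,1,2,3,4,5}}
  π1 = {{0},{1},{2,5},{3},{4}}
5 equivalence class(es) (converged in 2)
[5]={2,5}  [2]={2,5}

Answer: BISIMILAR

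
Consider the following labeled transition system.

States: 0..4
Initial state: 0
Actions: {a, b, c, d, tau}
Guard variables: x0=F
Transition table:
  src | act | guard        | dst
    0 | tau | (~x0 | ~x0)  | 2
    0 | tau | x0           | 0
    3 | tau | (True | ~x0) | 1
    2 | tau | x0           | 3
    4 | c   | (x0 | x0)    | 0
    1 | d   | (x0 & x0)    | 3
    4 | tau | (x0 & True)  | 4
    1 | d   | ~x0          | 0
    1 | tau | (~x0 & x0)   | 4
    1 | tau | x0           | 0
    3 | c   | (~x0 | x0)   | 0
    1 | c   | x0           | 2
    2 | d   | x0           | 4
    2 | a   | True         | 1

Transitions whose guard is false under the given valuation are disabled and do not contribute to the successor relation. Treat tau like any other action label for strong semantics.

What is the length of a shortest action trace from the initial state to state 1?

BFS to 1:
  depth 0: {0}
  depth 1: {2}
  depth 2: {1}
depth(1)=2, e.g. tau·a

Answer: 2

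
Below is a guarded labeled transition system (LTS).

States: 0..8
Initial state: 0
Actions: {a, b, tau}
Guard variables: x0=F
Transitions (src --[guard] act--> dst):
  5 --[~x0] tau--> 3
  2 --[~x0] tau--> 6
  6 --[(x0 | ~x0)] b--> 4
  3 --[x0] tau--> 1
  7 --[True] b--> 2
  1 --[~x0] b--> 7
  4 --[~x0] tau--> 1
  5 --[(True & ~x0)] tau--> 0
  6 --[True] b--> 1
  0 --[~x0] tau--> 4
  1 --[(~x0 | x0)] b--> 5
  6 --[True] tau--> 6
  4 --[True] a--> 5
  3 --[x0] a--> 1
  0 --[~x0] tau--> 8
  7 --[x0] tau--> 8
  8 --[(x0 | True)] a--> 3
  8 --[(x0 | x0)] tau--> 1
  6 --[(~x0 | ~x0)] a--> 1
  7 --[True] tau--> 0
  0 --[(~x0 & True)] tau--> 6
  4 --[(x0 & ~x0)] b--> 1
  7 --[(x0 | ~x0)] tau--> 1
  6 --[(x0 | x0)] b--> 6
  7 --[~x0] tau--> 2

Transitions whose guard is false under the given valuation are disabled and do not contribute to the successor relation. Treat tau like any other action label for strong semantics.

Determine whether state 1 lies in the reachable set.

19 transition(s) survive guard evaluation.
depth 0: {0}
depth 1: {4,6,8}  now seen {0,4,6,8}
depth 2: {1,3,5}  now seen {0,1,3,4,5,6,8}
depth 3: {7}  now seen {0,1,3,4,5,6,7,8}
depth 4: {2}  now seen {0,1,2,3,4,5,6,7,8}
Reach set: {0,1,2,3,4,5,6,7,8}
Path to 1: tau·tau

Answer: REACHABLE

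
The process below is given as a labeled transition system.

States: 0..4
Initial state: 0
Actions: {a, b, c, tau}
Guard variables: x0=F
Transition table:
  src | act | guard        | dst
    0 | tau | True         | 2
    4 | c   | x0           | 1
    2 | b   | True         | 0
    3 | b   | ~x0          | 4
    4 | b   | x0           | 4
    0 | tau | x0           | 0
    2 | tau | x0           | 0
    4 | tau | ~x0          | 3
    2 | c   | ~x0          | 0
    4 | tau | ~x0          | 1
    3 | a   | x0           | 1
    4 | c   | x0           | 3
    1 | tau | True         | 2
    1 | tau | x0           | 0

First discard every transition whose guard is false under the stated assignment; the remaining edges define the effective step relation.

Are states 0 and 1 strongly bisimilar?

Compute ~ classes (split until stable):
  round 0: {{0,1,2,3,4}}
  round 1: {{0,1,4},{2},{3}}
  round 2: {{0,1},{2},{3},{4}}
Fixed point at round 3; 4 class(es).
0∈{0,1}, 1∈{0,1}

Answer: BISIMILAR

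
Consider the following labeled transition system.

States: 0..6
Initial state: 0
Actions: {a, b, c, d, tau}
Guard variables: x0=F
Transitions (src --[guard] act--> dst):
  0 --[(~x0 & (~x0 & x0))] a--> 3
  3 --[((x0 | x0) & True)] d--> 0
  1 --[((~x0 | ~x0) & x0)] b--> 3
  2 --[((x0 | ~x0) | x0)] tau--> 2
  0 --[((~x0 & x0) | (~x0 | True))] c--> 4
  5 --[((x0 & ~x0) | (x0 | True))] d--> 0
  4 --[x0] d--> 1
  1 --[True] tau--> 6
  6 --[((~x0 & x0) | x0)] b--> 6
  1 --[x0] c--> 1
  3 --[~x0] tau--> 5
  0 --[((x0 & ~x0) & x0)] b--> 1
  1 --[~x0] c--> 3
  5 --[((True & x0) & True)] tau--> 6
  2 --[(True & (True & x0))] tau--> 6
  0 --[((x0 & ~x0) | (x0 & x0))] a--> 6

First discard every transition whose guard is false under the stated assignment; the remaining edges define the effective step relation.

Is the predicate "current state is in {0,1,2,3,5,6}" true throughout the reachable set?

Answer: INVARIANT VIOLATED at state 4

Working:
Allowed set {0,1,2,3,5,6}
Reach set: {0,4}
  0: ok
  4: ✗ unsafe
counterexample path to 4: c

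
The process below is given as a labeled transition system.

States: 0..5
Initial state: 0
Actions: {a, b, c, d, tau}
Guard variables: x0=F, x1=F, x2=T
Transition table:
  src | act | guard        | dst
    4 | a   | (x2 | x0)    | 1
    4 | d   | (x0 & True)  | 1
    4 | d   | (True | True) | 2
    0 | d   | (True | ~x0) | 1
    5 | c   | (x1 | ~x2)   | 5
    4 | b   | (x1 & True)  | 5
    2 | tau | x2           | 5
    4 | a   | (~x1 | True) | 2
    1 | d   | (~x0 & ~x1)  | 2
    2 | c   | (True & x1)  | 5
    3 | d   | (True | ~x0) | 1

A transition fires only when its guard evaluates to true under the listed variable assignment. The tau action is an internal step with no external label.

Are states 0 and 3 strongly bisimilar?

Compute ~ classes (split until stable):
  π0 = {{0,1,2,3,4,5}}
  π1 = {{0,1,3},{2},{4},{5}}
  π2 = {{0,3},{1},{2},{4},{5}}
Fixed point at round 3; 5 class(es).
0∈{0,3}, 3∈{0,3}

Answer: BISIMILAR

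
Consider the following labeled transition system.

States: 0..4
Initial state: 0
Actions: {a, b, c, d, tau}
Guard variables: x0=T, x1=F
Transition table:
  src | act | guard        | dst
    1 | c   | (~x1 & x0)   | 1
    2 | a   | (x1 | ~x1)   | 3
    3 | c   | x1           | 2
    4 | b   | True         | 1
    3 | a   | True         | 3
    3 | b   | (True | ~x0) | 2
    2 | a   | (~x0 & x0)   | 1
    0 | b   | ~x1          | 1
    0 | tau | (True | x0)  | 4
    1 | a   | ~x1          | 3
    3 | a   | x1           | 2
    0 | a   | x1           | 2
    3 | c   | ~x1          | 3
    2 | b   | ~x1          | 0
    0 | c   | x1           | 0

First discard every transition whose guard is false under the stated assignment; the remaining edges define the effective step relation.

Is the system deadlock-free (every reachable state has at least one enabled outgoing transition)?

Answer: DEADLOCK-FREE

Working:
Reachable = {0,1,2,3,4}
  0: b→1  tau→4  [2 out]
  1: a→3  c→1  [2 out]
  2: a→3  b→0  [2 out]
  3: a→3  b→2  c→3  [3 out]
  4: b→1  [1 out]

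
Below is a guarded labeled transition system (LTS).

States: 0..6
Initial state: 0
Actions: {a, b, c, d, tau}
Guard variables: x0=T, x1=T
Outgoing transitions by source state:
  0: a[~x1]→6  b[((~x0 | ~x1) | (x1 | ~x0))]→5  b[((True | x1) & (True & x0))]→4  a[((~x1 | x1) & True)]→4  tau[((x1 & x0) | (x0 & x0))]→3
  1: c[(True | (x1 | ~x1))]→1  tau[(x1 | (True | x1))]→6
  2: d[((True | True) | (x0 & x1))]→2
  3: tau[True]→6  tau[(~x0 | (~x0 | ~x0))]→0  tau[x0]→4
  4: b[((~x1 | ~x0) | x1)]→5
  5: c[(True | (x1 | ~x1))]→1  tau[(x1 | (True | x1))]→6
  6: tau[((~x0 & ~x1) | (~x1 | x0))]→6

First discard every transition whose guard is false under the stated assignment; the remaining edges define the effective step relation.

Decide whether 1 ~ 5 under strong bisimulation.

Answer: BISIMILAR

Analysis:
Compute ~ classes (split until stable):
  P[0] = {{0,1,2,3,4,5,6}}
  P[1] = {{0},{1,5},{2},{3,6},{4}}
  P[2] = {{0},{1,5},{2},{3},{4},{6}}
stable after 3 split(s): 6 block(s)
[1]={1,5}  [5]={1,5}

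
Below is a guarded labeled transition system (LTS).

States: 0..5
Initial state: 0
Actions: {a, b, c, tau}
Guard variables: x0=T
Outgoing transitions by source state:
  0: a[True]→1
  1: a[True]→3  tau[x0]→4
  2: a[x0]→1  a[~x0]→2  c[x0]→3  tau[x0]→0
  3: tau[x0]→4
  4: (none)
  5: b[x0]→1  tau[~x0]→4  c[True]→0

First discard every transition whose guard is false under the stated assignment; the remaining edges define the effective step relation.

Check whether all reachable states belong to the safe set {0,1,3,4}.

Safe = {0,1,3,4}
R = {0,1,3,4}
  0: safe
  1: safe
  3: safe
  4: safe

Answer: INVARIANT HOLDS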